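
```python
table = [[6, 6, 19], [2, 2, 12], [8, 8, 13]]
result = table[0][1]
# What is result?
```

table[0] = [6, 6, 19]. Taking column 1 of that row yields 6.

6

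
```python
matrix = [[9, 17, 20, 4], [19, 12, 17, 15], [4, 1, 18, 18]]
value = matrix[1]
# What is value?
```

matrix has 3 rows. Row 1 is [19, 12, 17, 15].

[19, 12, 17, 15]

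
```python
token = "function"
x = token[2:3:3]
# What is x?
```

token has length 8. The slice token[2:3:3] selects indices [2] (2->'n'), giving 'n'.

'n'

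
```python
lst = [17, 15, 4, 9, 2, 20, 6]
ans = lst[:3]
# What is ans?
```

lst has length 7. The slice lst[:3] selects indices [0, 1, 2] (0->17, 1->15, 2->4), giving [17, 15, 4].

[17, 15, 4]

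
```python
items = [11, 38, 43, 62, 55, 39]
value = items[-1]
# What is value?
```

items has length 6. Negative index -1 maps to positive index 6 + (-1) = 5. items[5] = 39.

39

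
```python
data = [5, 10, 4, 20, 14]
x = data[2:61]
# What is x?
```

data has length 5. The slice data[2:61] selects indices [2, 3, 4] (2->4, 3->20, 4->14), giving [4, 20, 14].

[4, 20, 14]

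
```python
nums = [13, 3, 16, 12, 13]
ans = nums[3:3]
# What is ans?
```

nums has length 5. The slice nums[3:3] resolves to an empty index range, so the result is [].

[]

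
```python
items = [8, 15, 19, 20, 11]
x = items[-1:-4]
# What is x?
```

items has length 5. The slice items[-1:-4] resolves to an empty index range, so the result is [].

[]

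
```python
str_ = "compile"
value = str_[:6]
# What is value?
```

str_ has length 7. The slice str_[:6] selects indices [0, 1, 2, 3, 4, 5] (0->'c', 1->'o', 2->'m', 3->'p', 4->'i', 5->'l'), giving 'compil'.

'compil'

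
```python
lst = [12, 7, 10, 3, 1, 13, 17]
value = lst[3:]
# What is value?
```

lst has length 7. The slice lst[3:] selects indices [3, 4, 5, 6] (3->3, 4->1, 5->13, 6->17), giving [3, 1, 13, 17].

[3, 1, 13, 17]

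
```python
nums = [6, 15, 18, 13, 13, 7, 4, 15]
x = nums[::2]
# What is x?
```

nums has length 8. The slice nums[::2] selects indices [0, 2, 4, 6] (0->6, 2->18, 4->13, 6->4), giving [6, 18, 13, 4].

[6, 18, 13, 4]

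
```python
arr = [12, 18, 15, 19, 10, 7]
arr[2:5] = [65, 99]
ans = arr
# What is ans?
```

arr starts as [12, 18, 15, 19, 10, 7] (length 6). The slice arr[2:5] covers indices [2, 3, 4] with values [15, 19, 10]. Replacing that slice with [65, 99] (different length) produces [12, 18, 65, 99, 7].

[12, 18, 65, 99, 7]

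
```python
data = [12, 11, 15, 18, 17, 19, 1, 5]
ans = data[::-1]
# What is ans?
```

data has length 8. The slice data[::-1] selects indices [7, 6, 5, 4, 3, 2, 1, 0] (7->5, 6->1, 5->19, 4->17, 3->18, 2->15, 1->11, 0->12), giving [5, 1, 19, 17, 18, 15, 11, 12].

[5, 1, 19, 17, 18, 15, 11, 12]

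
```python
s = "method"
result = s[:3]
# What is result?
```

s has length 6. The slice s[:3] selects indices [0, 1, 2] (0->'m', 1->'e', 2->'t'), giving 'met'.

'met'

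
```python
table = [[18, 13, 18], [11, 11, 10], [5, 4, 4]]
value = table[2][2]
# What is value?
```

table[2] = [5, 4, 4]. Taking column 2 of that row yields 4.

4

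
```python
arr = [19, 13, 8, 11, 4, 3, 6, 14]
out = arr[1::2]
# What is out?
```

arr has length 8. The slice arr[1::2] selects indices [1, 3, 5, 7] (1->13, 3->11, 5->3, 7->14), giving [13, 11, 3, 14].

[13, 11, 3, 14]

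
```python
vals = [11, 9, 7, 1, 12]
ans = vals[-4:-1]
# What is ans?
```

vals has length 5. The slice vals[-4:-1] selects indices [1, 2, 3] (1->9, 2->7, 3->1), giving [9, 7, 1].

[9, 7, 1]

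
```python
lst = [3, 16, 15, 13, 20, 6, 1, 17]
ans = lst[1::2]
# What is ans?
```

lst has length 8. The slice lst[1::2] selects indices [1, 3, 5, 7] (1->16, 3->13, 5->6, 7->17), giving [16, 13, 6, 17].

[16, 13, 6, 17]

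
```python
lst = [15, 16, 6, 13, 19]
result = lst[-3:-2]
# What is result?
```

lst has length 5. The slice lst[-3:-2] selects indices [2] (2->6), giving [6].

[6]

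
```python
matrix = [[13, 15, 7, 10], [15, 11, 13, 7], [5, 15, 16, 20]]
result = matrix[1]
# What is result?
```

matrix has 3 rows. Row 1 is [15, 11, 13, 7].

[15, 11, 13, 7]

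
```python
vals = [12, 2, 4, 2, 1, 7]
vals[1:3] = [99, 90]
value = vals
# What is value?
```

vals starts as [12, 2, 4, 2, 1, 7] (length 6). The slice vals[1:3] covers indices [1, 2] with values [2, 4]. Replacing that slice with [99, 90] (same length) produces [12, 99, 90, 2, 1, 7].

[12, 99, 90, 2, 1, 7]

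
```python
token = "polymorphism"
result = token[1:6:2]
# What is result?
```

token has length 12. The slice token[1:6:2] selects indices [1, 3, 5] (1->'o', 3->'y', 5->'o'), giving 'oyo'.

'oyo'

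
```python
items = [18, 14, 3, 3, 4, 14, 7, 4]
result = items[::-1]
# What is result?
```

items has length 8. The slice items[::-1] selects indices [7, 6, 5, 4, 3, 2, 1, 0] (7->4, 6->7, 5->14, 4->4, 3->3, 2->3, 1->14, 0->18), giving [4, 7, 14, 4, 3, 3, 14, 18].

[4, 7, 14, 4, 3, 3, 14, 18]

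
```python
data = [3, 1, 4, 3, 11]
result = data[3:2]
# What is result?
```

data has length 5. The slice data[3:2] resolves to an empty index range, so the result is [].

[]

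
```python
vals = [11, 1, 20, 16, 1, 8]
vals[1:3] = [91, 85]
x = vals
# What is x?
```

vals starts as [11, 1, 20, 16, 1, 8] (length 6). The slice vals[1:3] covers indices [1, 2] with values [1, 20]. Replacing that slice with [91, 85] (same length) produces [11, 91, 85, 16, 1, 8].

[11, 91, 85, 16, 1, 8]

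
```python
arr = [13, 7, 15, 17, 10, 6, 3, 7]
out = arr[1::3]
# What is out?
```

arr has length 8. The slice arr[1::3] selects indices [1, 4, 7] (1->7, 4->10, 7->7), giving [7, 10, 7].

[7, 10, 7]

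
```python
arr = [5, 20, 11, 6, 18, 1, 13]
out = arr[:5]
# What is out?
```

arr has length 7. The slice arr[:5] selects indices [0, 1, 2, 3, 4] (0->5, 1->20, 2->11, 3->6, 4->18), giving [5, 20, 11, 6, 18].

[5, 20, 11, 6, 18]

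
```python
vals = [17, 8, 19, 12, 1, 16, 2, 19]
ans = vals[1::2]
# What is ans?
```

vals has length 8. The slice vals[1::2] selects indices [1, 3, 5, 7] (1->8, 3->12, 5->16, 7->19), giving [8, 12, 16, 19].

[8, 12, 16, 19]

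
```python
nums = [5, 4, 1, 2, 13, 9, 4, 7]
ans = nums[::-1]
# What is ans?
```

nums has length 8. The slice nums[::-1] selects indices [7, 6, 5, 4, 3, 2, 1, 0] (7->7, 6->4, 5->9, 4->13, 3->2, 2->1, 1->4, 0->5), giving [7, 4, 9, 13, 2, 1, 4, 5].

[7, 4, 9, 13, 2, 1, 4, 5]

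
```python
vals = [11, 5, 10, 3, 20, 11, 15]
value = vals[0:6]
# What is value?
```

vals has length 7. The slice vals[0:6] selects indices [0, 1, 2, 3, 4, 5] (0->11, 1->5, 2->10, 3->3, 4->20, 5->11), giving [11, 5, 10, 3, 20, 11].

[11, 5, 10, 3, 20, 11]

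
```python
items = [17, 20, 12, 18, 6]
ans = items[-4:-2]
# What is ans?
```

items has length 5. The slice items[-4:-2] selects indices [1, 2] (1->20, 2->12), giving [20, 12].

[20, 12]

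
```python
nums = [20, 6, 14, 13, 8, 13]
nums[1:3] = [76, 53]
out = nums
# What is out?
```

nums starts as [20, 6, 14, 13, 8, 13] (length 6). The slice nums[1:3] covers indices [1, 2] with values [6, 14]. Replacing that slice with [76, 53] (same length) produces [20, 76, 53, 13, 8, 13].

[20, 76, 53, 13, 8, 13]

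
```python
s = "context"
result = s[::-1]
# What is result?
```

s has length 7. The slice s[::-1] selects indices [6, 5, 4, 3, 2, 1, 0] (6->'t', 5->'x', 4->'e', 3->'t', 2->'n', 1->'o', 0->'c'), giving 'txetnoc'.

'txetnoc'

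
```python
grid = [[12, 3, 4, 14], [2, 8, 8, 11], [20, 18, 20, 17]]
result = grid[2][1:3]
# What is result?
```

grid[2] = [20, 18, 20, 17]. grid[2] has length 4. The slice grid[2][1:3] selects indices [1, 2] (1->18, 2->20), giving [18, 20].

[18, 20]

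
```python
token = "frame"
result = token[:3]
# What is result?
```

token has length 5. The slice token[:3] selects indices [0, 1, 2] (0->'f', 1->'r', 2->'a'), giving 'fra'.

'fra'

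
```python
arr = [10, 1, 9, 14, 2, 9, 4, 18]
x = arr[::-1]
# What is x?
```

arr has length 8. The slice arr[::-1] selects indices [7, 6, 5, 4, 3, 2, 1, 0] (7->18, 6->4, 5->9, 4->2, 3->14, 2->9, 1->1, 0->10), giving [18, 4, 9, 2, 14, 9, 1, 10].

[18, 4, 9, 2, 14, 9, 1, 10]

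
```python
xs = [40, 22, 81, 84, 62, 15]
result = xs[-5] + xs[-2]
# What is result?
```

xs has length 6. Negative index -5 maps to positive index 6 + (-5) = 1. xs[1] = 22.
xs has length 6. Negative index -2 maps to positive index 6 + (-2) = 4. xs[4] = 62.
Sum: 22 + 62 = 84.

84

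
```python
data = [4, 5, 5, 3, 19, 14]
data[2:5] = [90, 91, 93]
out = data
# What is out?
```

data starts as [4, 5, 5, 3, 19, 14] (length 6). The slice data[2:5] covers indices [2, 3, 4] with values [5, 3, 19]. Replacing that slice with [90, 91, 93] (same length) produces [4, 5, 90, 91, 93, 14].

[4, 5, 90, 91, 93, 14]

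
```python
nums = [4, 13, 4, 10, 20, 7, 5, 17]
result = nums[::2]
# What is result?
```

nums has length 8. The slice nums[::2] selects indices [0, 2, 4, 6] (0->4, 2->4, 4->20, 6->5), giving [4, 4, 20, 5].

[4, 4, 20, 5]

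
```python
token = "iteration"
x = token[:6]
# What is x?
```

token has length 9. The slice token[:6] selects indices [0, 1, 2, 3, 4, 5] (0->'i', 1->'t', 2->'e', 3->'r', 4->'a', 5->'t'), giving 'iterat'.

'iterat'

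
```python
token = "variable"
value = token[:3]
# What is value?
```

token has length 8. The slice token[:3] selects indices [0, 1, 2] (0->'v', 1->'a', 2->'r'), giving 'var'.

'var'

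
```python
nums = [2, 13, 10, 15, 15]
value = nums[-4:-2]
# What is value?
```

nums has length 5. The slice nums[-4:-2] selects indices [1, 2] (1->13, 2->10), giving [13, 10].

[13, 10]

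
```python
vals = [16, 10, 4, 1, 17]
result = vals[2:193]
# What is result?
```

vals has length 5. The slice vals[2:193] selects indices [2, 3, 4] (2->4, 3->1, 4->17), giving [4, 1, 17].

[4, 1, 17]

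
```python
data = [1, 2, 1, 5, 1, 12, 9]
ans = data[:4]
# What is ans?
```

data has length 7. The slice data[:4] selects indices [0, 1, 2, 3] (0->1, 1->2, 2->1, 3->5), giving [1, 2, 1, 5].

[1, 2, 1, 5]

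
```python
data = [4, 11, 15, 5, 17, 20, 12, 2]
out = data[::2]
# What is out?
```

data has length 8. The slice data[::2] selects indices [0, 2, 4, 6] (0->4, 2->15, 4->17, 6->12), giving [4, 15, 17, 12].

[4, 15, 17, 12]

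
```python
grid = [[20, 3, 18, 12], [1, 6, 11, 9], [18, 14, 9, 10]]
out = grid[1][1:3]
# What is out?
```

grid[1] = [1, 6, 11, 9]. grid[1] has length 4. The slice grid[1][1:3] selects indices [1, 2] (1->6, 2->11), giving [6, 11].

[6, 11]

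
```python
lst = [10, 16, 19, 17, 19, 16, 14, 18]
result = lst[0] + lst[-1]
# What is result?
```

lst has length 8. lst[0] = 10.
lst has length 8. Negative index -1 maps to positive index 8 + (-1) = 7. lst[7] = 18.
Sum: 10 + 18 = 28.

28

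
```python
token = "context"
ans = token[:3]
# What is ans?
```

token has length 7. The slice token[:3] selects indices [0, 1, 2] (0->'c', 1->'o', 2->'n'), giving 'con'.

'con'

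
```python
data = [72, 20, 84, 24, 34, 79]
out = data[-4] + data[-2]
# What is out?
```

data has length 6. Negative index -4 maps to positive index 6 + (-4) = 2. data[2] = 84.
data has length 6. Negative index -2 maps to positive index 6 + (-2) = 4. data[4] = 34.
Sum: 84 + 34 = 118.

118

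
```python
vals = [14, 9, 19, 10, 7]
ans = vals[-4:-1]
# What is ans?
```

vals has length 5. The slice vals[-4:-1] selects indices [1, 2, 3] (1->9, 2->19, 3->10), giving [9, 19, 10].

[9, 19, 10]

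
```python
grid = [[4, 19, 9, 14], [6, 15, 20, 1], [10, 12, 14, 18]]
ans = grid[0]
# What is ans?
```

grid has 3 rows. Row 0 is [4, 19, 9, 14].

[4, 19, 9, 14]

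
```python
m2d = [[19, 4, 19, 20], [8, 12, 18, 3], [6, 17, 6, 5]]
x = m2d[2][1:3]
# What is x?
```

m2d[2] = [6, 17, 6, 5]. m2d[2] has length 4. The slice m2d[2][1:3] selects indices [1, 2] (1->17, 2->6), giving [17, 6].

[17, 6]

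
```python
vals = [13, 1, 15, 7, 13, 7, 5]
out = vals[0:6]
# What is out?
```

vals has length 7. The slice vals[0:6] selects indices [0, 1, 2, 3, 4, 5] (0->13, 1->1, 2->15, 3->7, 4->13, 5->7), giving [13, 1, 15, 7, 13, 7].

[13, 1, 15, 7, 13, 7]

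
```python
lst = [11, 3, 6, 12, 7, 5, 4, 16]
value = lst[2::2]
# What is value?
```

lst has length 8. The slice lst[2::2] selects indices [2, 4, 6] (2->6, 4->7, 6->4), giving [6, 7, 4].

[6, 7, 4]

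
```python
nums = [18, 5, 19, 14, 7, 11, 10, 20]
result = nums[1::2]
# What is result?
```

nums has length 8. The slice nums[1::2] selects indices [1, 3, 5, 7] (1->5, 3->14, 5->11, 7->20), giving [5, 14, 11, 20].

[5, 14, 11, 20]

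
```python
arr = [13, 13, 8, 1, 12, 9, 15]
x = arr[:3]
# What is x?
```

arr has length 7. The slice arr[:3] selects indices [0, 1, 2] (0->13, 1->13, 2->8), giving [13, 13, 8].

[13, 13, 8]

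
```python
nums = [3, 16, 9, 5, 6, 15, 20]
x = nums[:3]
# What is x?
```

nums has length 7. The slice nums[:3] selects indices [0, 1, 2] (0->3, 1->16, 2->9), giving [3, 16, 9].

[3, 16, 9]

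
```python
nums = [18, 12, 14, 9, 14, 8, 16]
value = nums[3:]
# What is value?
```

nums has length 7. The slice nums[3:] selects indices [3, 4, 5, 6] (3->9, 4->14, 5->8, 6->16), giving [9, 14, 8, 16].

[9, 14, 8, 16]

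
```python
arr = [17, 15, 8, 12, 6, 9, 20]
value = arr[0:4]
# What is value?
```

arr has length 7. The slice arr[0:4] selects indices [0, 1, 2, 3] (0->17, 1->15, 2->8, 3->12), giving [17, 15, 8, 12].

[17, 15, 8, 12]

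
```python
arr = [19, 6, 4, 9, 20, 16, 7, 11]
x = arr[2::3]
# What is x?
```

arr has length 8. The slice arr[2::3] selects indices [2, 5] (2->4, 5->16), giving [4, 16].

[4, 16]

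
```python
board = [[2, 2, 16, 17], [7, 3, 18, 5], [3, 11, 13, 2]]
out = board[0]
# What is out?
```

board has 3 rows. Row 0 is [2, 2, 16, 17].

[2, 2, 16, 17]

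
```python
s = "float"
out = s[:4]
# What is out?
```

s has length 5. The slice s[:4] selects indices [0, 1, 2, 3] (0->'f', 1->'l', 2->'o', 3->'a'), giving 'floa'.

'floa'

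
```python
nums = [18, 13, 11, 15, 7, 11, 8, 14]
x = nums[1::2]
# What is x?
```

nums has length 8. The slice nums[1::2] selects indices [1, 3, 5, 7] (1->13, 3->15, 5->11, 7->14), giving [13, 15, 11, 14].

[13, 15, 11, 14]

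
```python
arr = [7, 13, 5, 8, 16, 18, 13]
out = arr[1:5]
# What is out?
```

arr has length 7. The slice arr[1:5] selects indices [1, 2, 3, 4] (1->13, 2->5, 3->8, 4->16), giving [13, 5, 8, 16].

[13, 5, 8, 16]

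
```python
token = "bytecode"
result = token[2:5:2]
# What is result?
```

token has length 8. The slice token[2:5:2] selects indices [2, 4] (2->'t', 4->'c'), giving 'tc'.

'tc'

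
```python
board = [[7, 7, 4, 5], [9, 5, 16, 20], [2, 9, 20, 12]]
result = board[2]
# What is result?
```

board has 3 rows. Row 2 is [2, 9, 20, 12].

[2, 9, 20, 12]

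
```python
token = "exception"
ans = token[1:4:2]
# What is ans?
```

token has length 9. The slice token[1:4:2] selects indices [1, 3] (1->'x', 3->'e'), giving 'xe'.

'xe'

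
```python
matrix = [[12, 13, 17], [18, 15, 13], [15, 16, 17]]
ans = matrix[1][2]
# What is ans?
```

matrix[1] = [18, 15, 13]. Taking column 2 of that row yields 13.

13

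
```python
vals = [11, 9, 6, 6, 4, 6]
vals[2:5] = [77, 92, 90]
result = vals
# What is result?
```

vals starts as [11, 9, 6, 6, 4, 6] (length 6). The slice vals[2:5] covers indices [2, 3, 4] with values [6, 6, 4]. Replacing that slice with [77, 92, 90] (same length) produces [11, 9, 77, 92, 90, 6].

[11, 9, 77, 92, 90, 6]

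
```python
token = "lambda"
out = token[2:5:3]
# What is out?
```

token has length 6. The slice token[2:5:3] selects indices [2] (2->'m'), giving 'm'.

'm'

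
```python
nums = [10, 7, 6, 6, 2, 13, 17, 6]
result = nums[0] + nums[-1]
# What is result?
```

nums has length 8. nums[0] = 10.
nums has length 8. Negative index -1 maps to positive index 8 + (-1) = 7. nums[7] = 6.
Sum: 10 + 6 = 16.

16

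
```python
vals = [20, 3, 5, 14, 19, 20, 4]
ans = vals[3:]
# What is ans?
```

vals has length 7. The slice vals[3:] selects indices [3, 4, 5, 6] (3->14, 4->19, 5->20, 6->4), giving [14, 19, 20, 4].

[14, 19, 20, 4]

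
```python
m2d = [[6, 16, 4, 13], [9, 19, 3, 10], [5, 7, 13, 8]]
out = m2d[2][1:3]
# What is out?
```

m2d[2] = [5, 7, 13, 8]. m2d[2] has length 4. The slice m2d[2][1:3] selects indices [1, 2] (1->7, 2->13), giving [7, 13].

[7, 13]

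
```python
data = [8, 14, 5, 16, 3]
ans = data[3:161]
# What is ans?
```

data has length 5. The slice data[3:161] selects indices [3, 4] (3->16, 4->3), giving [16, 3].

[16, 3]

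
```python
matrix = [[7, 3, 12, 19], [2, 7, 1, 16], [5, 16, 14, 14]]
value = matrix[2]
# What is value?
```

matrix has 3 rows. Row 2 is [5, 16, 14, 14].

[5, 16, 14, 14]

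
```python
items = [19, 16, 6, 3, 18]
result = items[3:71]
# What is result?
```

items has length 5. The slice items[3:71] selects indices [3, 4] (3->3, 4->18), giving [3, 18].

[3, 18]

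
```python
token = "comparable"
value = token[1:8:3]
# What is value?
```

token has length 10. The slice token[1:8:3] selects indices [1, 4, 7] (1->'o', 4->'a', 7->'b'), giving 'oab'.

'oab'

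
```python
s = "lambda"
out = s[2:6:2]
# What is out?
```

s has length 6. The slice s[2:6:2] selects indices [2, 4] (2->'m', 4->'d'), giving 'md'.

'md'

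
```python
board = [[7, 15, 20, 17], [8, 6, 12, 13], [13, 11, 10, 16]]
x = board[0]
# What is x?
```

board has 3 rows. Row 0 is [7, 15, 20, 17].

[7, 15, 20, 17]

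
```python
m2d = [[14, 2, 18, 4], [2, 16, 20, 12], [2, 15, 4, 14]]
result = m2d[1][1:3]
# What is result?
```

m2d[1] = [2, 16, 20, 12]. m2d[1] has length 4. The slice m2d[1][1:3] selects indices [1, 2] (1->16, 2->20), giving [16, 20].

[16, 20]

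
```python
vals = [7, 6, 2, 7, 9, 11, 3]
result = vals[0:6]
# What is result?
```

vals has length 7. The slice vals[0:6] selects indices [0, 1, 2, 3, 4, 5] (0->7, 1->6, 2->2, 3->7, 4->9, 5->11), giving [7, 6, 2, 7, 9, 11].

[7, 6, 2, 7, 9, 11]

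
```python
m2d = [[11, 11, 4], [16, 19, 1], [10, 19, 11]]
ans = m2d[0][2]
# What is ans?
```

m2d[0] = [11, 11, 4]. Taking column 2 of that row yields 4.

4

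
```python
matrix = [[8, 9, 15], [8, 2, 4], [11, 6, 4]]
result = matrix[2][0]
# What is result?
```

matrix[2] = [11, 6, 4]. Taking column 0 of that row yields 11.

11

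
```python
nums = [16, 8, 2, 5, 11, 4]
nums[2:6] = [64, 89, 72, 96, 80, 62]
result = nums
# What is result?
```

nums starts as [16, 8, 2, 5, 11, 4] (length 6). The slice nums[2:6] covers indices [2, 3, 4, 5] with values [2, 5, 11, 4]. Replacing that slice with [64, 89, 72, 96, 80, 62] (different length) produces [16, 8, 64, 89, 72, 96, 80, 62].

[16, 8, 64, 89, 72, 96, 80, 62]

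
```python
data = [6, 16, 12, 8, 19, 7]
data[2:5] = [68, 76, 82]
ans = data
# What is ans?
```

data starts as [6, 16, 12, 8, 19, 7] (length 6). The slice data[2:5] covers indices [2, 3, 4] with values [12, 8, 19]. Replacing that slice with [68, 76, 82] (same length) produces [6, 16, 68, 76, 82, 7].

[6, 16, 68, 76, 82, 7]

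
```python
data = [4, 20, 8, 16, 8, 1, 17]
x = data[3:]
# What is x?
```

data has length 7. The slice data[3:] selects indices [3, 4, 5, 6] (3->16, 4->8, 5->1, 6->17), giving [16, 8, 1, 17].

[16, 8, 1, 17]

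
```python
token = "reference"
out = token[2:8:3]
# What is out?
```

token has length 9. The slice token[2:8:3] selects indices [2, 5] (2->'f', 5->'e'), giving 'fe'.

'fe'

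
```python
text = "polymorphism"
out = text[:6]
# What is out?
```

text has length 12. The slice text[:6] selects indices [0, 1, 2, 3, 4, 5] (0->'p', 1->'o', 2->'l', 3->'y', 4->'m', 5->'o'), giving 'polymo'.

'polymo'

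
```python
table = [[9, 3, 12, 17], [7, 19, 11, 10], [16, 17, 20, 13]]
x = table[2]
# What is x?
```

table has 3 rows. Row 2 is [16, 17, 20, 13].

[16, 17, 20, 13]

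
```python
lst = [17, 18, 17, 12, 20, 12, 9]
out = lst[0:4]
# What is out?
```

lst has length 7. The slice lst[0:4] selects indices [0, 1, 2, 3] (0->17, 1->18, 2->17, 3->12), giving [17, 18, 17, 12].

[17, 18, 17, 12]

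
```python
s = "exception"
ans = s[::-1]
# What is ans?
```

s has length 9. The slice s[::-1] selects indices [8, 7, 6, 5, 4, 3, 2, 1, 0] (8->'n', 7->'o', 6->'i', 5->'t', 4->'p', 3->'e', 2->'c', 1->'x', 0->'e'), giving 'noitpecxe'.

'noitpecxe'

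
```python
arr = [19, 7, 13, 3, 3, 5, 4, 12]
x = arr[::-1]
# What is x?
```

arr has length 8. The slice arr[::-1] selects indices [7, 6, 5, 4, 3, 2, 1, 0] (7->12, 6->4, 5->5, 4->3, 3->3, 2->13, 1->7, 0->19), giving [12, 4, 5, 3, 3, 13, 7, 19].

[12, 4, 5, 3, 3, 13, 7, 19]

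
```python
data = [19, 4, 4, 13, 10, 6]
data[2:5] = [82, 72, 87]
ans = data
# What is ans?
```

data starts as [19, 4, 4, 13, 10, 6] (length 6). The slice data[2:5] covers indices [2, 3, 4] with values [4, 13, 10]. Replacing that slice with [82, 72, 87] (same length) produces [19, 4, 82, 72, 87, 6].

[19, 4, 82, 72, 87, 6]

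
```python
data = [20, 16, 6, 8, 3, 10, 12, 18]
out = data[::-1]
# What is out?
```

data has length 8. The slice data[::-1] selects indices [7, 6, 5, 4, 3, 2, 1, 0] (7->18, 6->12, 5->10, 4->3, 3->8, 2->6, 1->16, 0->20), giving [18, 12, 10, 3, 8, 6, 16, 20].

[18, 12, 10, 3, 8, 6, 16, 20]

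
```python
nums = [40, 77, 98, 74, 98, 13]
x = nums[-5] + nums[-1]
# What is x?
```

nums has length 6. Negative index -5 maps to positive index 6 + (-5) = 1. nums[1] = 77.
nums has length 6. Negative index -1 maps to positive index 6 + (-1) = 5. nums[5] = 13.
Sum: 77 + 13 = 90.

90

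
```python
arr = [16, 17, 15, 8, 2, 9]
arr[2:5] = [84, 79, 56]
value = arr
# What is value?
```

arr starts as [16, 17, 15, 8, 2, 9] (length 6). The slice arr[2:5] covers indices [2, 3, 4] with values [15, 8, 2]. Replacing that slice with [84, 79, 56] (same length) produces [16, 17, 84, 79, 56, 9].

[16, 17, 84, 79, 56, 9]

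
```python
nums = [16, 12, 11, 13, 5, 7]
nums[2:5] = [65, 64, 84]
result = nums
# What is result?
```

nums starts as [16, 12, 11, 13, 5, 7] (length 6). The slice nums[2:5] covers indices [2, 3, 4] with values [11, 13, 5]. Replacing that slice with [65, 64, 84] (same length) produces [16, 12, 65, 64, 84, 7].

[16, 12, 65, 64, 84, 7]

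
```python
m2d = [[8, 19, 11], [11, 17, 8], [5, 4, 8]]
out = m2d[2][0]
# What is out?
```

m2d[2] = [5, 4, 8]. Taking column 0 of that row yields 5.

5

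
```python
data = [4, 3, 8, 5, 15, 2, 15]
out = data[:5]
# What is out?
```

data has length 7. The slice data[:5] selects indices [0, 1, 2, 3, 4] (0->4, 1->3, 2->8, 3->5, 4->15), giving [4, 3, 8, 5, 15].

[4, 3, 8, 5, 15]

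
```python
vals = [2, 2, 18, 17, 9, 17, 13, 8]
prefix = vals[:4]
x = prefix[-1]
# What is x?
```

vals has length 8. The slice vals[:4] selects indices [0, 1, 2, 3] (0->2, 1->2, 2->18, 3->17), giving [2, 2, 18, 17]. So prefix = [2, 2, 18, 17]. Then prefix[-1] = 17.

17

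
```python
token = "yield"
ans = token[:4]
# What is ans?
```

token has length 5. The slice token[:4] selects indices [0, 1, 2, 3] (0->'y', 1->'i', 2->'e', 3->'l'), giving 'yiel'.

'yiel'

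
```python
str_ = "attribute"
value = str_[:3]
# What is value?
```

str_ has length 9. The slice str_[:3] selects indices [0, 1, 2] (0->'a', 1->'t', 2->'t'), giving 'att'.

'att'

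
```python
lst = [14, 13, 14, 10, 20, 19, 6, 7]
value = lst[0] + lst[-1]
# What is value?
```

lst has length 8. lst[0] = 14.
lst has length 8. Negative index -1 maps to positive index 8 + (-1) = 7. lst[7] = 7.
Sum: 14 + 7 = 21.

21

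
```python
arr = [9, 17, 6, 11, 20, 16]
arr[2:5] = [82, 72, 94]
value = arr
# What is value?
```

arr starts as [9, 17, 6, 11, 20, 16] (length 6). The slice arr[2:5] covers indices [2, 3, 4] with values [6, 11, 20]. Replacing that slice with [82, 72, 94] (same length) produces [9, 17, 82, 72, 94, 16].

[9, 17, 82, 72, 94, 16]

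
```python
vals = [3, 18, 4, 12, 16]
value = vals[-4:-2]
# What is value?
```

vals has length 5. The slice vals[-4:-2] selects indices [1, 2] (1->18, 2->4), giving [18, 4].

[18, 4]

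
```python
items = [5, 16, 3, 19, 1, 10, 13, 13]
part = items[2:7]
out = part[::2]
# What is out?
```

items has length 8. The slice items[2:7] selects indices [2, 3, 4, 5, 6] (2->3, 3->19, 4->1, 5->10, 6->13), giving [3, 19, 1, 10, 13]. So part = [3, 19, 1, 10, 13]. part has length 5. The slice part[::2] selects indices [0, 2, 4] (0->3, 2->1, 4->13), giving [3, 1, 13].

[3, 1, 13]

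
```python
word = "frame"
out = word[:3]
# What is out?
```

word has length 5. The slice word[:3] selects indices [0, 1, 2] (0->'f', 1->'r', 2->'a'), giving 'fra'.

'fra'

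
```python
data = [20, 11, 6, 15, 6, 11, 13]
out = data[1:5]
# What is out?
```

data has length 7. The slice data[1:5] selects indices [1, 2, 3, 4] (1->11, 2->6, 3->15, 4->6), giving [11, 6, 15, 6].

[11, 6, 15, 6]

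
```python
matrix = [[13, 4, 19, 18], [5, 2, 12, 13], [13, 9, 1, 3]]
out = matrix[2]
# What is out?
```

matrix has 3 rows. Row 2 is [13, 9, 1, 3].

[13, 9, 1, 3]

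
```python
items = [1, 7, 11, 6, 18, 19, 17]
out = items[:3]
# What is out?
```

items has length 7. The slice items[:3] selects indices [0, 1, 2] (0->1, 1->7, 2->11), giving [1, 7, 11].

[1, 7, 11]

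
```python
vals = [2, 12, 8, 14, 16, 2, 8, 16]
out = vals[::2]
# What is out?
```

vals has length 8. The slice vals[::2] selects indices [0, 2, 4, 6] (0->2, 2->8, 4->16, 6->8), giving [2, 8, 16, 8].

[2, 8, 16, 8]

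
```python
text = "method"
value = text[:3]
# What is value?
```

text has length 6. The slice text[:3] selects indices [0, 1, 2] (0->'m', 1->'e', 2->'t'), giving 'met'.

'met'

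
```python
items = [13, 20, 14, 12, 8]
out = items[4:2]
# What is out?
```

items has length 5. The slice items[4:2] resolves to an empty index range, so the result is [].

[]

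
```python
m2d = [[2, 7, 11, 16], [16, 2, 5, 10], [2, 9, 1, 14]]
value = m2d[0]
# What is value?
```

m2d has 3 rows. Row 0 is [2, 7, 11, 16].

[2, 7, 11, 16]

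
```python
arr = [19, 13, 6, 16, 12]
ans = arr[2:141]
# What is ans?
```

arr has length 5. The slice arr[2:141] selects indices [2, 3, 4] (2->6, 3->16, 4->12), giving [6, 16, 12].

[6, 16, 12]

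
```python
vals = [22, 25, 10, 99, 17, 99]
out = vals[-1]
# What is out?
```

vals has length 6. Negative index -1 maps to positive index 6 + (-1) = 5. vals[5] = 99.

99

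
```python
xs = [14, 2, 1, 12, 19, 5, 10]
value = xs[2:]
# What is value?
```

xs has length 7. The slice xs[2:] selects indices [2, 3, 4, 5, 6] (2->1, 3->12, 4->19, 5->5, 6->10), giving [1, 12, 19, 5, 10].

[1, 12, 19, 5, 10]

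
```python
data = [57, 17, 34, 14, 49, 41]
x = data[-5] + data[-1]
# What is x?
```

data has length 6. Negative index -5 maps to positive index 6 + (-5) = 1. data[1] = 17.
data has length 6. Negative index -1 maps to positive index 6 + (-1) = 5. data[5] = 41.
Sum: 17 + 41 = 58.

58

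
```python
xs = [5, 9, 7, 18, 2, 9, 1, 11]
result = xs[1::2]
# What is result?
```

xs has length 8. The slice xs[1::2] selects indices [1, 3, 5, 7] (1->9, 3->18, 5->9, 7->11), giving [9, 18, 9, 11].

[9, 18, 9, 11]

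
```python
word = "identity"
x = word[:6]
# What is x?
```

word has length 8. The slice word[:6] selects indices [0, 1, 2, 3, 4, 5] (0->'i', 1->'d', 2->'e', 3->'n', 4->'t', 5->'i'), giving 'identi'.

'identi'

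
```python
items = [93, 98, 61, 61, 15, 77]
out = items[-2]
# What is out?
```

items has length 6. Negative index -2 maps to positive index 6 + (-2) = 4. items[4] = 15.

15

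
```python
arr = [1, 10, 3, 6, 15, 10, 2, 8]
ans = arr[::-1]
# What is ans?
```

arr has length 8. The slice arr[::-1] selects indices [7, 6, 5, 4, 3, 2, 1, 0] (7->8, 6->2, 5->10, 4->15, 3->6, 2->3, 1->10, 0->1), giving [8, 2, 10, 15, 6, 3, 10, 1].

[8, 2, 10, 15, 6, 3, 10, 1]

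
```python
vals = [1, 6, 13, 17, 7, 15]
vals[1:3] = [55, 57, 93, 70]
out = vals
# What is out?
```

vals starts as [1, 6, 13, 17, 7, 15] (length 6). The slice vals[1:3] covers indices [1, 2] with values [6, 13]. Replacing that slice with [55, 57, 93, 70] (different length) produces [1, 55, 57, 93, 70, 17, 7, 15].

[1, 55, 57, 93, 70, 17, 7, 15]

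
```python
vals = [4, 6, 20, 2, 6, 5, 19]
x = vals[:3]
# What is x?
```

vals has length 7. The slice vals[:3] selects indices [0, 1, 2] (0->4, 1->6, 2->20), giving [4, 6, 20].

[4, 6, 20]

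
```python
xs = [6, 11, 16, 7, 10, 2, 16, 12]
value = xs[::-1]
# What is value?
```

xs has length 8. The slice xs[::-1] selects indices [7, 6, 5, 4, 3, 2, 1, 0] (7->12, 6->16, 5->2, 4->10, 3->7, 2->16, 1->11, 0->6), giving [12, 16, 2, 10, 7, 16, 11, 6].

[12, 16, 2, 10, 7, 16, 11, 6]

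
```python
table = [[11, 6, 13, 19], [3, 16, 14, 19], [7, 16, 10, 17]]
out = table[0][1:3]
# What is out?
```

table[0] = [11, 6, 13, 19]. table[0] has length 4. The slice table[0][1:3] selects indices [1, 2] (1->6, 2->13), giving [6, 13].

[6, 13]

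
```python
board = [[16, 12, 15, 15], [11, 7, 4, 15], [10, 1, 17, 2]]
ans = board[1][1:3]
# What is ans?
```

board[1] = [11, 7, 4, 15]. board[1] has length 4. The slice board[1][1:3] selects indices [1, 2] (1->7, 2->4), giving [7, 4].

[7, 4]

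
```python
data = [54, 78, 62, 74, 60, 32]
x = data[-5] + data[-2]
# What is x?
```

data has length 6. Negative index -5 maps to positive index 6 + (-5) = 1. data[1] = 78.
data has length 6. Negative index -2 maps to positive index 6 + (-2) = 4. data[4] = 60.
Sum: 78 + 60 = 138.

138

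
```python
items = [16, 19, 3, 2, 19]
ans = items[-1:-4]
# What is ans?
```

items has length 5. The slice items[-1:-4] resolves to an empty index range, so the result is [].

[]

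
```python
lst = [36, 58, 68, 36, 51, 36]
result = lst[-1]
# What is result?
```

lst has length 6. Negative index -1 maps to positive index 6 + (-1) = 5. lst[5] = 36.

36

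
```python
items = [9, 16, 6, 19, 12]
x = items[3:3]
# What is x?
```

items has length 5. The slice items[3:3] resolves to an empty index range, so the result is [].

[]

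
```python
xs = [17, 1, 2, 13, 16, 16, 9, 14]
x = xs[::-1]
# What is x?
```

xs has length 8. The slice xs[::-1] selects indices [7, 6, 5, 4, 3, 2, 1, 0] (7->14, 6->9, 5->16, 4->16, 3->13, 2->2, 1->1, 0->17), giving [14, 9, 16, 16, 13, 2, 1, 17].

[14, 9, 16, 16, 13, 2, 1, 17]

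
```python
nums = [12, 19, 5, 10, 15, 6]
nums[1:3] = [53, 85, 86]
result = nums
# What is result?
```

nums starts as [12, 19, 5, 10, 15, 6] (length 6). The slice nums[1:3] covers indices [1, 2] with values [19, 5]. Replacing that slice with [53, 85, 86] (different length) produces [12, 53, 85, 86, 10, 15, 6].

[12, 53, 85, 86, 10, 15, 6]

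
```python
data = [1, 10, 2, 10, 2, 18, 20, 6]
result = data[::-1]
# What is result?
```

data has length 8. The slice data[::-1] selects indices [7, 6, 5, 4, 3, 2, 1, 0] (7->6, 6->20, 5->18, 4->2, 3->10, 2->2, 1->10, 0->1), giving [6, 20, 18, 2, 10, 2, 10, 1].

[6, 20, 18, 2, 10, 2, 10, 1]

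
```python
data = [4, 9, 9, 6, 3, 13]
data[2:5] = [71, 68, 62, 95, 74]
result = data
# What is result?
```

data starts as [4, 9, 9, 6, 3, 13] (length 6). The slice data[2:5] covers indices [2, 3, 4] with values [9, 6, 3]. Replacing that slice with [71, 68, 62, 95, 74] (different length) produces [4, 9, 71, 68, 62, 95, 74, 13].

[4, 9, 71, 68, 62, 95, 74, 13]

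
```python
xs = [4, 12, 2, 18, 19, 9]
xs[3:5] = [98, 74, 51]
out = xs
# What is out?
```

xs starts as [4, 12, 2, 18, 19, 9] (length 6). The slice xs[3:5] covers indices [3, 4] with values [18, 19]. Replacing that slice with [98, 74, 51] (different length) produces [4, 12, 2, 98, 74, 51, 9].

[4, 12, 2, 98, 74, 51, 9]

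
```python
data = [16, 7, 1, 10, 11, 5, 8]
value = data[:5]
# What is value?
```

data has length 7. The slice data[:5] selects indices [0, 1, 2, 3, 4] (0->16, 1->7, 2->1, 3->10, 4->11), giving [16, 7, 1, 10, 11].

[16, 7, 1, 10, 11]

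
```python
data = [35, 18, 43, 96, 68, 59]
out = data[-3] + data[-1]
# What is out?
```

data has length 6. Negative index -3 maps to positive index 6 + (-3) = 3. data[3] = 96.
data has length 6. Negative index -1 maps to positive index 6 + (-1) = 5. data[5] = 59.
Sum: 96 + 59 = 155.

155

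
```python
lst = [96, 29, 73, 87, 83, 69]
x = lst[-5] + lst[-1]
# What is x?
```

lst has length 6. Negative index -5 maps to positive index 6 + (-5) = 1. lst[1] = 29.
lst has length 6. Negative index -1 maps to positive index 6 + (-1) = 5. lst[5] = 69.
Sum: 29 + 69 = 98.

98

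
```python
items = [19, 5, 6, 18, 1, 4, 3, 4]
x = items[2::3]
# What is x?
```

items has length 8. The slice items[2::3] selects indices [2, 5] (2->6, 5->4), giving [6, 4].

[6, 4]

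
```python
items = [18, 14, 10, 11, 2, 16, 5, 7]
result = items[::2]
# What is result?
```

items has length 8. The slice items[::2] selects indices [0, 2, 4, 6] (0->18, 2->10, 4->2, 6->5), giving [18, 10, 2, 5].

[18, 10, 2, 5]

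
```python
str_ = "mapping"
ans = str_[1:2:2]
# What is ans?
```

str_ has length 7. The slice str_[1:2:2] selects indices [1] (1->'a'), giving 'a'.

'a'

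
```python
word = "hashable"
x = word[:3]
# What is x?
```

word has length 8. The slice word[:3] selects indices [0, 1, 2] (0->'h', 1->'a', 2->'s'), giving 'has'.

'has'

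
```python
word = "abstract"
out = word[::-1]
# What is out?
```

word has length 8. The slice word[::-1] selects indices [7, 6, 5, 4, 3, 2, 1, 0] (7->'t', 6->'c', 5->'a', 4->'r', 3->'t', 2->'s', 1->'b', 0->'a'), giving 'tcartsba'.

'tcartsba'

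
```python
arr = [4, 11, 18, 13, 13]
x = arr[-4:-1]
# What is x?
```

arr has length 5. The slice arr[-4:-1] selects indices [1, 2, 3] (1->11, 2->18, 3->13), giving [11, 18, 13].

[11, 18, 13]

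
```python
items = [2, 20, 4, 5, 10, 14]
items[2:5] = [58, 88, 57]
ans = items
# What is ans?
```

items starts as [2, 20, 4, 5, 10, 14] (length 6). The slice items[2:5] covers indices [2, 3, 4] with values [4, 5, 10]. Replacing that slice with [58, 88, 57] (same length) produces [2, 20, 58, 88, 57, 14].

[2, 20, 58, 88, 57, 14]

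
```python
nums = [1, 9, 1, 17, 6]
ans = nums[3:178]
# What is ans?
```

nums has length 5. The slice nums[3:178] selects indices [3, 4] (3->17, 4->6), giving [17, 6].

[17, 6]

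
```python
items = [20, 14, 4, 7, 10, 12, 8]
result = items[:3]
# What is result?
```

items has length 7. The slice items[:3] selects indices [0, 1, 2] (0->20, 1->14, 2->4), giving [20, 14, 4].

[20, 14, 4]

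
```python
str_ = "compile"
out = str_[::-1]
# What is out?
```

str_ has length 7. The slice str_[::-1] selects indices [6, 5, 4, 3, 2, 1, 0] (6->'e', 5->'l', 4->'i', 3->'p', 2->'m', 1->'o', 0->'c'), giving 'elipmoc'.

'elipmoc'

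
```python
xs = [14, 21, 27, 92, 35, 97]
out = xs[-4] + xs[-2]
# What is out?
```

xs has length 6. Negative index -4 maps to positive index 6 + (-4) = 2. xs[2] = 27.
xs has length 6. Negative index -2 maps to positive index 6 + (-2) = 4. xs[4] = 35.
Sum: 27 + 35 = 62.

62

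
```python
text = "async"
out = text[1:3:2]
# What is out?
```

text has length 5. The slice text[1:3:2] selects indices [1] (1->'s'), giving 's'.

's'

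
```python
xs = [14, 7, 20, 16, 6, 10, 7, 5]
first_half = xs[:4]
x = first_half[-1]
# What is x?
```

xs has length 8. The slice xs[:4] selects indices [0, 1, 2, 3] (0->14, 1->7, 2->20, 3->16), giving [14, 7, 20, 16]. So first_half = [14, 7, 20, 16]. Then first_half[-1] = 16.

16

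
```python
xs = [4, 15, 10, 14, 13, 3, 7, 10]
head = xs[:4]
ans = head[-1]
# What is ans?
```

xs has length 8. The slice xs[:4] selects indices [0, 1, 2, 3] (0->4, 1->15, 2->10, 3->14), giving [4, 15, 10, 14]. So head = [4, 15, 10, 14]. Then head[-1] = 14.

14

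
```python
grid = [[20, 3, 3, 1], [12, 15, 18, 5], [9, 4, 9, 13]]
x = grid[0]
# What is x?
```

grid has 3 rows. Row 0 is [20, 3, 3, 1].

[20, 3, 3, 1]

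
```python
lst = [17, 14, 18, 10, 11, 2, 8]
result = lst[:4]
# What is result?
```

lst has length 7. The slice lst[:4] selects indices [0, 1, 2, 3] (0->17, 1->14, 2->18, 3->10), giving [17, 14, 18, 10].

[17, 14, 18, 10]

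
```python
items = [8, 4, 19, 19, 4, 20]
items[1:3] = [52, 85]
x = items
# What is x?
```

items starts as [8, 4, 19, 19, 4, 20] (length 6). The slice items[1:3] covers indices [1, 2] with values [4, 19]. Replacing that slice with [52, 85] (same length) produces [8, 52, 85, 19, 4, 20].

[8, 52, 85, 19, 4, 20]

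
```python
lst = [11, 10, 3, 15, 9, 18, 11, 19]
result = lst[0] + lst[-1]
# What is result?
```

lst has length 8. lst[0] = 11.
lst has length 8. Negative index -1 maps to positive index 8 + (-1) = 7. lst[7] = 19.
Sum: 11 + 19 = 30.

30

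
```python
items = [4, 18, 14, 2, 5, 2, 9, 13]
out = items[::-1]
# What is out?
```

items has length 8. The slice items[::-1] selects indices [7, 6, 5, 4, 3, 2, 1, 0] (7->13, 6->9, 5->2, 4->5, 3->2, 2->14, 1->18, 0->4), giving [13, 9, 2, 5, 2, 14, 18, 4].

[13, 9, 2, 5, 2, 14, 18, 4]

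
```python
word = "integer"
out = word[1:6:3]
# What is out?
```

word has length 7. The slice word[1:6:3] selects indices [1, 4] (1->'n', 4->'g'), giving 'ng'.

'ng'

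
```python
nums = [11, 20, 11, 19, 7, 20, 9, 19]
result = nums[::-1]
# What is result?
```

nums has length 8. The slice nums[::-1] selects indices [7, 6, 5, 4, 3, 2, 1, 0] (7->19, 6->9, 5->20, 4->7, 3->19, 2->11, 1->20, 0->11), giving [19, 9, 20, 7, 19, 11, 20, 11].

[19, 9, 20, 7, 19, 11, 20, 11]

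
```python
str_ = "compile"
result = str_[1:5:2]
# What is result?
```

str_ has length 7. The slice str_[1:5:2] selects indices [1, 3] (1->'o', 3->'p'), giving 'op'.

'op'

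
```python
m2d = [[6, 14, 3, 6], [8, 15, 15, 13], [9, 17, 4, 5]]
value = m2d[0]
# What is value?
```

m2d has 3 rows. Row 0 is [6, 14, 3, 6].

[6, 14, 3, 6]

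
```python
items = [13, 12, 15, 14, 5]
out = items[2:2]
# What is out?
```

items has length 5. The slice items[2:2] resolves to an empty index range, so the result is [].

[]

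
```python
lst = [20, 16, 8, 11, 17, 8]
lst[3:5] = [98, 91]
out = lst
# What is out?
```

lst starts as [20, 16, 8, 11, 17, 8] (length 6). The slice lst[3:5] covers indices [3, 4] with values [11, 17]. Replacing that slice with [98, 91] (same length) produces [20, 16, 8, 98, 91, 8].

[20, 16, 8, 98, 91, 8]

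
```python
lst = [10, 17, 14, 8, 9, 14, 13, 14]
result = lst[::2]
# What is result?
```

lst has length 8. The slice lst[::2] selects indices [0, 2, 4, 6] (0->10, 2->14, 4->9, 6->13), giving [10, 14, 9, 13].

[10, 14, 9, 13]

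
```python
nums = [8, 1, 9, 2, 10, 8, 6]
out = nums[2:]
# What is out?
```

nums has length 7. The slice nums[2:] selects indices [2, 3, 4, 5, 6] (2->9, 3->2, 4->10, 5->8, 6->6), giving [9, 2, 10, 8, 6].

[9, 2, 10, 8, 6]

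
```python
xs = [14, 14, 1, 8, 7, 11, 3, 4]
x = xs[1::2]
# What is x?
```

xs has length 8. The slice xs[1::2] selects indices [1, 3, 5, 7] (1->14, 3->8, 5->11, 7->4), giving [14, 8, 11, 4].

[14, 8, 11, 4]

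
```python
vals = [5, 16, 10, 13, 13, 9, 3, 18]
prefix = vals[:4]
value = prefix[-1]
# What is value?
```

vals has length 8. The slice vals[:4] selects indices [0, 1, 2, 3] (0->5, 1->16, 2->10, 3->13), giving [5, 16, 10, 13]. So prefix = [5, 16, 10, 13]. Then prefix[-1] = 13.

13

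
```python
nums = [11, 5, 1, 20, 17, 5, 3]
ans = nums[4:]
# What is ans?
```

nums has length 7. The slice nums[4:] selects indices [4, 5, 6] (4->17, 5->5, 6->3), giving [17, 5, 3].

[17, 5, 3]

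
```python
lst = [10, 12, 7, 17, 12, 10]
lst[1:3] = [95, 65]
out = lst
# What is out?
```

lst starts as [10, 12, 7, 17, 12, 10] (length 6). The slice lst[1:3] covers indices [1, 2] with values [12, 7]. Replacing that slice with [95, 65] (same length) produces [10, 95, 65, 17, 12, 10].

[10, 95, 65, 17, 12, 10]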